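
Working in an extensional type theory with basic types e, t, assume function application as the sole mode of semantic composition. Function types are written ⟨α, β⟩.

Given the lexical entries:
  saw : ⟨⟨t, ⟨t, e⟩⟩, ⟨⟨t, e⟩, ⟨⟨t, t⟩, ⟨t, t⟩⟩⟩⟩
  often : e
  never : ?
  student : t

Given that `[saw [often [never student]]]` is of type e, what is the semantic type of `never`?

⟨t, ⟨e, ⟨⟨⟨t, ⟨t, e⟩⟩, ⟨⟨t, e⟩, ⟨⟨t, t⟩, ⟨t, t⟩⟩⟩⟩, e⟩⟩⟩

[saw [often [never student]]] must have type e. The sister saw has type ⟨⟨t, ⟨t, e⟩⟩, ⟨⟨t, e⟩, ⟨⟨t, t⟩, ⟨t, t⟩⟩⟩⟩; that is not a function onto e, so [often [never student]] must be the functor, of type ⟨⟨⟨t, ⟨t, e⟩⟩, ⟨⟨t, e⟩, ⟨⟨t, t⟩, ⟨t, t⟩⟩⟩⟩, e⟩.
[often [never student]] must have type ⟨⟨⟨t, ⟨t, e⟩⟩, ⟨⟨t, e⟩, ⟨⟨t, t⟩, ⟨t, t⟩⟩⟩⟩, e⟩. The sister often has type e; that is not a function onto ⟨⟨⟨t, ⟨t, e⟩⟩, ⟨⟨t, e⟩, ⟨⟨t, t⟩, ⟨t, t⟩⟩⟩⟩, e⟩, so [never student] must be the functor, of type ⟨e, ⟨⟨⟨t, ⟨t, e⟩⟩, ⟨⟨t, e⟩, ⟨⟨t, t⟩, ⟨t, t⟩⟩⟩⟩, e⟩⟩.
[never student] must have type ⟨e, ⟨⟨⟨t, ⟨t, e⟩⟩, ⟨⟨t, e⟩, ⟨⟨t, t⟩, ⟨t, t⟩⟩⟩⟩, e⟩⟩. The sister student has type t; that is not a function onto ⟨e, ⟨⟨⟨t, ⟨t, e⟩⟩, ⟨⟨t, e⟩, ⟨⟨t, t⟩, ⟨t, t⟩⟩⟩⟩, e⟩⟩, so never must be the functor, of type ⟨t, ⟨e, ⟨⟨⟨t, ⟨t, e⟩⟩, ⟨⟨t, e⟩, ⟨⟨t, t⟩, ⟨t, t⟩⟩⟩⟩, e⟩⟩⟩.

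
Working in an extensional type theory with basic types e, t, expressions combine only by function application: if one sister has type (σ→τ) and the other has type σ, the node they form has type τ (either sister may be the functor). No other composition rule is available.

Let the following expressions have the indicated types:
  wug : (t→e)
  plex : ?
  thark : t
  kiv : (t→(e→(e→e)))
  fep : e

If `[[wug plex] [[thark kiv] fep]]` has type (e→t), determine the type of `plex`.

For [[wug plex] [[thark kiv] fep]] to have type (e→t) with [[thark kiv] fep] of type (e→e), [wug plex] must be the function: [wug plex] : ((e→e)→(e→t)).
For [wug plex] to have type ((e→e)→(e→t)) with wug of type (t→e), plex must be the function: plex : ((t→e)→((e→e)→(e→t))).

((t→e)→((e→e)→(e→t)))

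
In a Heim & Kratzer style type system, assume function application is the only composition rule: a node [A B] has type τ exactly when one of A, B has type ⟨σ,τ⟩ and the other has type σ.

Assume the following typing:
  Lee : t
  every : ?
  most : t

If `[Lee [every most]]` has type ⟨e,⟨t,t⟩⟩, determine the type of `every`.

[Lee [every most]] must have type ⟨e,⟨t,t⟩⟩. The sister Lee has type t; that is not a function onto ⟨e,⟨t,t⟩⟩, so [every most] must be the functor, of type ⟨t,⟨e,⟨t,t⟩⟩⟩.
[every most] must have type ⟨t,⟨e,⟨t,t⟩⟩⟩. The sister most has type t; that is not a function onto ⟨t,⟨e,⟨t,t⟩⟩⟩, so every must be the functor, of type ⟨t,⟨t,⟨e,⟨t,t⟩⟩⟩⟩.

⟨t,⟨t,⟨e,⟨t,t⟩⟩⟩⟩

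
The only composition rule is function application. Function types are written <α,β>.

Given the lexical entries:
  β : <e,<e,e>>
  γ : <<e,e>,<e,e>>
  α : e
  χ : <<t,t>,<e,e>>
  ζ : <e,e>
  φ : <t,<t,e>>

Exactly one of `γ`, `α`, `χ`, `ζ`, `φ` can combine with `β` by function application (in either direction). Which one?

α

γ : <<e,e>,<e,e>> — neither side's domain matches the other.
α — combines: β : <e,<e,e>> takes α : e as argument, giving <e,e>.
χ : <<t,t>,<e,e>> — neither side's domain matches the other.
ζ : <e,e> — neither side's domain matches the other.
φ : <t,<t,e>> — neither side's domain matches the other.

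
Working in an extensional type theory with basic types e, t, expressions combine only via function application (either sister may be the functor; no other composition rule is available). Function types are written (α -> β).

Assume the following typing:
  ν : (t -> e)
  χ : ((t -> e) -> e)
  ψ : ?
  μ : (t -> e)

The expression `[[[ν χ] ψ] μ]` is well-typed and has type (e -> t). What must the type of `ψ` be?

[[[ν χ] ψ] μ] must have type (e -> t). The sister μ has type (t -> e); that is not a function onto (e -> t), so [[ν χ] ψ] must be the functor, of type ((t -> e) -> (e -> t)).
[[ν χ] ψ] must have type ((t -> e) -> (e -> t)). The sister [ν χ] has type e; that is not a function onto ((t -> e) -> (e -> t)), so ψ must be the functor, of type (e -> ((t -> e) -> (e -> t))).

(e -> ((t -> e) -> (e -> t)))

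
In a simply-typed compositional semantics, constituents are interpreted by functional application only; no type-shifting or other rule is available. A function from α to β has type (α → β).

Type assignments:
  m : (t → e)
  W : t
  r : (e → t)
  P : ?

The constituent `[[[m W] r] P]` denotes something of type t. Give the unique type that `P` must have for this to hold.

At [[[m W] r] P] (required: t): [[m W] r] is t, which is not a function with range t; hence P is the functor — type (t → t).

(t → t)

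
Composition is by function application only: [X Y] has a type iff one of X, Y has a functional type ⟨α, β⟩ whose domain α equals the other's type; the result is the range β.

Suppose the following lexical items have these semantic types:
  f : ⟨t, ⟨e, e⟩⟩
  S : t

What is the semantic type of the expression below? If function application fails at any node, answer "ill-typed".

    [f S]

At [f S], f : ⟨t, ⟨e, e⟩⟩ takes S : t, giving ⟨e, e⟩.

⟨e, e⟩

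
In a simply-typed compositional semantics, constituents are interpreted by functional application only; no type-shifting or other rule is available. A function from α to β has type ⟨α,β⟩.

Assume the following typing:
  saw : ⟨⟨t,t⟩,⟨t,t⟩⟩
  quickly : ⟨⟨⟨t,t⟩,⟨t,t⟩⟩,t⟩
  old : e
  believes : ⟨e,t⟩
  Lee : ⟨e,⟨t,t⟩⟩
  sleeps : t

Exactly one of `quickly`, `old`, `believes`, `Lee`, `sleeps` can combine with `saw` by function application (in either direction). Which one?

quickly

quickly — combines: quickly : ⟨⟨⟨t,t⟩,⟨t,t⟩⟩,t⟩ takes saw : ⟨⟨t,t⟩,⟨t,t⟩⟩ as argument, giving t.
old : e — neither side's domain matches the other.
believes : ⟨e,t⟩ — neither side's domain matches the other.
Lee : ⟨e,⟨t,t⟩⟩ — neither side's domain matches the other.
sleeps : t — neither side's domain matches the other.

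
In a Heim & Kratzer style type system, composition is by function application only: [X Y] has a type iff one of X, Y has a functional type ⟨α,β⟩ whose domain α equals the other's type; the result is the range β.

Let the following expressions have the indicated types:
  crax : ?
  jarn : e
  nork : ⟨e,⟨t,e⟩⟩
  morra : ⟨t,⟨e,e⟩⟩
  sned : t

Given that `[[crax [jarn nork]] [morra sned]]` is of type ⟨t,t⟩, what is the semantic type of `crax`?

⟨⟨t,e⟩,⟨⟨e,e⟩,⟨t,t⟩⟩⟩

For [[crax [jarn nork]] [morra sned]] to have type ⟨t,t⟩ with [morra sned] of type ⟨e,e⟩, [crax [jarn nork]] must be the function: [crax [jarn nork]] : ⟨⟨e,e⟩,⟨t,t⟩⟩.
For [crax [jarn nork]] to have type ⟨⟨e,e⟩,⟨t,t⟩⟩ with [jarn nork] of type ⟨t,e⟩, crax must be the function: crax : ⟨⟨t,e⟩,⟨⟨e,e⟩,⟨t,t⟩⟩⟩.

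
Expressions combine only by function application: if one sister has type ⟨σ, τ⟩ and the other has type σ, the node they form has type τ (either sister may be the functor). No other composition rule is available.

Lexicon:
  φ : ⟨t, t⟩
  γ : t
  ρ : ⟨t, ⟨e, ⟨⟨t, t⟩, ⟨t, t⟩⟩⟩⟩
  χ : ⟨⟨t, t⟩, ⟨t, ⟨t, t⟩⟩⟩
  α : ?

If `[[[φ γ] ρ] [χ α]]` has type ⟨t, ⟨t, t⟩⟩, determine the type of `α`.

At [[[φ γ] ρ] [χ α]] (required: ⟨t, ⟨t, t⟩⟩): [[φ γ] ρ] is ⟨e, ⟨⟨t, t⟩, ⟨t, t⟩⟩⟩, which is not a function with range ⟨t, ⟨t, t⟩⟩; hence [χ α] is the functor — type ⟨⟨e, ⟨⟨t, t⟩, ⟨t, t⟩⟩⟩, ⟨t, ⟨t, t⟩⟩⟩.
At [χ α] (required: ⟨⟨e, ⟨⟨t, t⟩, ⟨t, t⟩⟩⟩, ⟨t, ⟨t, t⟩⟩⟩): χ is ⟨⟨t, t⟩, ⟨t, ⟨t, t⟩⟩⟩, which is not a function with range ⟨⟨e, ⟨⟨t, t⟩, ⟨t, t⟩⟩⟩, ⟨t, ⟨t, t⟩⟩⟩; hence α is the functor — type ⟨⟨⟨t, t⟩, ⟨t, ⟨t, t⟩⟩⟩, ⟨⟨e, ⟨⟨t, t⟩, ⟨t, t⟩⟩⟩, ⟨t, ⟨t, t⟩⟩⟩⟩.

⟨⟨⟨t, t⟩, ⟨t, ⟨t, t⟩⟩⟩, ⟨⟨e, ⟨⟨t, t⟩, ⟨t, t⟩⟩⟩, ⟨t, ⟨t, t⟩⟩⟩⟩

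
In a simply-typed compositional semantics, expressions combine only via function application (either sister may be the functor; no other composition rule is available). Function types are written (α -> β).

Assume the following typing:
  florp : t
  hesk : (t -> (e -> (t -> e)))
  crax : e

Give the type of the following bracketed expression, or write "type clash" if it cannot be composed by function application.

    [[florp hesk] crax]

(t -> e)

[florp hesk]: hesk is (t -> (e -> (t -> e))), florp is t; result (e -> (t -> e)).
[[florp hesk] crax]: [florp hesk] is (e -> (t -> e)), crax is e; result (t -> e).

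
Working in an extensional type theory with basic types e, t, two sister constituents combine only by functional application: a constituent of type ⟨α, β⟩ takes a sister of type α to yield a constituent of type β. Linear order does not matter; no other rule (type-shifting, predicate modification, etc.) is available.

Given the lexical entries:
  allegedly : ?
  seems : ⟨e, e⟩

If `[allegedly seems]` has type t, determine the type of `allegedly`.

⟨⟨e, e⟩, t⟩

For [allegedly seems] to have type t with seems of type ⟨e, e⟩, allegedly must be the function: allegedly : ⟨⟨e, e⟩, t⟩.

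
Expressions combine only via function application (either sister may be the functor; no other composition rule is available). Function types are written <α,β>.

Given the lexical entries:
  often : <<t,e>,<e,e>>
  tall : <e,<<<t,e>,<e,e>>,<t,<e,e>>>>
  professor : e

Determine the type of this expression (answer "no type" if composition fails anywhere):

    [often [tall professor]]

<t,<e,e>>

At [tall professor], tall : <e,<<<t,e>,<e,e>>,<t,<e,e>>>> takes professor : e, giving <<<t,e>,<e,e>>,<t,<e,e>>>.
At [often [tall professor]], [tall professor] : <<<t,e>,<e,e>>,<t,<e,e>>> takes often : <<t,e>,<e,e>>, giving <t,<e,e>>.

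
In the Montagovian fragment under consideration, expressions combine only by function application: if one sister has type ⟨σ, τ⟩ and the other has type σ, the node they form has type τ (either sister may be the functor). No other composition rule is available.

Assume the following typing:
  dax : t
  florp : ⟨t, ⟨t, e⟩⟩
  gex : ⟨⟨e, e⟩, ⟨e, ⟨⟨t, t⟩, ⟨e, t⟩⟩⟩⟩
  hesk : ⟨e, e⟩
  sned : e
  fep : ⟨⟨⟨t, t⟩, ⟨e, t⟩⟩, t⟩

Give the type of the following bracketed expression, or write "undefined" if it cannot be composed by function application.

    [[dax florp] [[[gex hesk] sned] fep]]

[dax florp] — florp of type ⟨t, ⟨t, e⟩⟩ combines with dax of type t: type ⟨t, e⟩.
[gex hesk] — gex of type ⟨⟨e, e⟩, ⟨e, ⟨⟨t, t⟩, ⟨e, t⟩⟩⟩⟩ combines with hesk of type ⟨e, e⟩: type ⟨e, ⟨⟨t, t⟩, ⟨e, t⟩⟩⟩.
[[gex hesk] sned] — [gex hesk] of type ⟨e, ⟨⟨t, t⟩, ⟨e, t⟩⟩⟩ combines with sned of type e: type ⟨⟨t, t⟩, ⟨e, t⟩⟩.
[[[gex hesk] sned] fep] — fep of type ⟨⟨⟨t, t⟩, ⟨e, t⟩⟩, t⟩ combines with [[gex hesk] sned] of type ⟨⟨t, t⟩, ⟨e, t⟩⟩: type t.
[[dax florp] [[[gex hesk] sned] fep]] — [dax florp] of type ⟨t, e⟩ combines with [[[gex hesk] sned] fep] of type t: type e.

e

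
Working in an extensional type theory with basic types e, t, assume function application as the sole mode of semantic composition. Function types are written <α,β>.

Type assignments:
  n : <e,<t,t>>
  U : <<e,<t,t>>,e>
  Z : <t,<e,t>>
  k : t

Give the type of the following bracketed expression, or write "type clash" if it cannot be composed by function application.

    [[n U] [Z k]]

[n U]: U is <<e,<t,t>>,e>, n is <e,<t,t>>; result e.
[Z k]: Z is <t,<e,t>>, k is t; result <e,t>.
[[n U] [Z k]]: [Z k] is <e,t>, [n U] is e; result t.

t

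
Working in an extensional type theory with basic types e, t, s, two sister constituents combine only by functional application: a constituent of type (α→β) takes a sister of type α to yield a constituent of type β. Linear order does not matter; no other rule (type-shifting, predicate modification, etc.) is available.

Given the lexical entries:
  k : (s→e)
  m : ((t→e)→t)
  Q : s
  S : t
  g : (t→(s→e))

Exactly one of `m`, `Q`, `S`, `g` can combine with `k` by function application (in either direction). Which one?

Q

m : ((t→e)→t) — does not combine with k.
Q — combines: k : (s→e) takes Q : s as argument, giving e.
S : t — does not combine with k.
g : (t→(s→e)) — does not combine with k.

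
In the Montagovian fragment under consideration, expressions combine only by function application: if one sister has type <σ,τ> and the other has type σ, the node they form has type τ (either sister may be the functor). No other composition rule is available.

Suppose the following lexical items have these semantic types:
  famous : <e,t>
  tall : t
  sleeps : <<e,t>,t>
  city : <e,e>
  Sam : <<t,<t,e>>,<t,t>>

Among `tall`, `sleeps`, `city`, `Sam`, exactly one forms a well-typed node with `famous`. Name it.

sleeps

tall : t — famous needs e; tall needs nothing (atomic); neither fits.
sleeps — combines: sleeps : <<e,t>,t> takes famous : <e,t> as argument, giving t.
city : <e,e> — famous needs e; city needs e; neither fits.
Sam : <<t,<t,e>>,<t,t>> — famous needs e; Sam needs <t,<t,e>>; neither fits.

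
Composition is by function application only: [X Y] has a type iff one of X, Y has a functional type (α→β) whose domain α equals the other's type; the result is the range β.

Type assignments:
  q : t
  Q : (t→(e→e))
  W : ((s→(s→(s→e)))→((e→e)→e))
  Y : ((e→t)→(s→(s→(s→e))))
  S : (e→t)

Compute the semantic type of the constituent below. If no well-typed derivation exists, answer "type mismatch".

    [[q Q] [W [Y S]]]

e

At [q Q], Q : (t→(e→e)) takes q : t, giving (e→e).
At [Y S], Y : ((e→t)→(s→(s→(s→e)))) takes S : (e→t), giving (s→(s→(s→e))).
At [W [Y S]], W : ((s→(s→(s→e)))→((e→e)→e)) takes [Y S] : (s→(s→(s→e))), giving ((e→e)→e).
At [[q Q] [W [Y S]]], [W [Y S]] : ((e→e)→e) takes [q Q] : (e→e), giving e.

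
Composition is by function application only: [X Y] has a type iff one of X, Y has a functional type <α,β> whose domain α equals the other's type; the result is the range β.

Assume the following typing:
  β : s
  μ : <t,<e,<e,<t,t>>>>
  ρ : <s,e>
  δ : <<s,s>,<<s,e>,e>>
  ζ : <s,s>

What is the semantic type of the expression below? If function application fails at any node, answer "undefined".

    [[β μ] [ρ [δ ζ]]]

undefined

[β μ]: s with <t,<e,<e,<t,t>>>> — neither is a function whose domain matches the other; composition fails here.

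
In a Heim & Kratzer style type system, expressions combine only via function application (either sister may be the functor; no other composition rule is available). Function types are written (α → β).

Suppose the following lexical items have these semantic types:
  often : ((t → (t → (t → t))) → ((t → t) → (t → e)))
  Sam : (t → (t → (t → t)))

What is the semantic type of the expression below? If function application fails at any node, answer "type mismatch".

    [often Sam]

((t → t) → (t → e))

[often Sam]: functor often : ((t → (t → (t → t))) → ((t → t) → (t → e))), argument Sam : (t → (t → (t → t))); result ((t → t) → (t → e)).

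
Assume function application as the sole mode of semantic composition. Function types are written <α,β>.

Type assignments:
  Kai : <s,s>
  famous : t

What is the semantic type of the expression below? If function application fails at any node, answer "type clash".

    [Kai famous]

At [Kai famous]: neither <s,s> nor t can take the other as argument; the node is ill-typed.

type clash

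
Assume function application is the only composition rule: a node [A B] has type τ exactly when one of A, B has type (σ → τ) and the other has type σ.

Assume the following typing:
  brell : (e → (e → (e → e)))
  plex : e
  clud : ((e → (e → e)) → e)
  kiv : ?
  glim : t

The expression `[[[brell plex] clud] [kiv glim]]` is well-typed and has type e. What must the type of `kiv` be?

(t → (e → e))

[[[brell plex] clud] [kiv glim]] must have type e. The sister [[brell plex] clud] has type e; that is not a function onto e, so [kiv glim] must be the functor, of type (e → e).
[kiv glim] must have type (e → e). The sister glim has type t; that is not a function onto (e → e), so kiv must be the functor, of type (t → (e → e)).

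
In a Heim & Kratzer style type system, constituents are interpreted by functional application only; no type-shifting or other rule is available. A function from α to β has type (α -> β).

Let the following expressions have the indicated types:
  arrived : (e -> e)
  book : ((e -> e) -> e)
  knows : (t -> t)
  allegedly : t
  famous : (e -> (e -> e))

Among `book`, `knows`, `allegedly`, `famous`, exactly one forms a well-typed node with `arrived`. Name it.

book — combines: book : ((e -> e) -> e) takes arrived : (e -> e) as argument, giving e.
knows : (t -> t) — arrived needs e; knows needs t; neither fits.
allegedly : t — arrived needs e; allegedly needs nothing (atomic); neither fits.
famous : (e -> (e -> e)) — arrived needs e; famous needs e; neither fits.

book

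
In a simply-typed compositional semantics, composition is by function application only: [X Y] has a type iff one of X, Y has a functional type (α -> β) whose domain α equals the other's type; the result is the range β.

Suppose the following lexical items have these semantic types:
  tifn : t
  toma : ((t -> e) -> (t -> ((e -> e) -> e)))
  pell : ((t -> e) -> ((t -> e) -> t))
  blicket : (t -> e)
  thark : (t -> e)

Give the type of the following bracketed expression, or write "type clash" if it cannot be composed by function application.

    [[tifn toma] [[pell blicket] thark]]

[tifn toma]: t and ((t -> e) -> (t -> ((e -> e) -> e))) cannot combine by function application — type clash.

type clash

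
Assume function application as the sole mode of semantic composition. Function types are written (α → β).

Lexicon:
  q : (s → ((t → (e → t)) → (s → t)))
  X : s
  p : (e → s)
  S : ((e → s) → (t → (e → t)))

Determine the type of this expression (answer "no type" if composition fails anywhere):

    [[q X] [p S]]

(s → t)

[q X]: (s → ((t → (e → t)) → (s → t))) applied to s yields ((t → (e → t)) → (s → t)).
[p S]: ((e → s) → (t → (e → t))) applied to (e → s) yields (t → (e → t)).
[[q X] [p S]]: ((t → (e → t)) → (s → t)) applied to (t → (e → t)) yields (s → t).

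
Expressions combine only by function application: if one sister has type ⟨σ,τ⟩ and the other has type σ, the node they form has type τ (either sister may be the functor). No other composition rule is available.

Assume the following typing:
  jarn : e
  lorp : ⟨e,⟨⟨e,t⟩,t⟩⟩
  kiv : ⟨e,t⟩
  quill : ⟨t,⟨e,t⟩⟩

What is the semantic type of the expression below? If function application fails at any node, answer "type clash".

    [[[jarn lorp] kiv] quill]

⟨e,t⟩

[jarn lorp]: functor lorp : ⟨e,⟨⟨e,t⟩,t⟩⟩, argument jarn : e; result ⟨⟨e,t⟩,t⟩.
[[jarn lorp] kiv]: functor [jarn lorp] : ⟨⟨e,t⟩,t⟩, argument kiv : ⟨e,t⟩; result t.
[[[jarn lorp] kiv] quill]: functor quill : ⟨t,⟨e,t⟩⟩, argument [[jarn lorp] kiv] : t; result ⟨e,t⟩.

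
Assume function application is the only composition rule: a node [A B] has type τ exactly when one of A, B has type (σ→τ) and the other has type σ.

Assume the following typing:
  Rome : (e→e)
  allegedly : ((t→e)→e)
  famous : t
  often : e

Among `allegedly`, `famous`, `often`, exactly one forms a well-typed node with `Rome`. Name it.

often

allegedly : ((t→e)→e) — does not combine with Rome.
famous : t — does not combine with Rome.
often — combines: Rome : (e→e) takes often : e as argument, giving e.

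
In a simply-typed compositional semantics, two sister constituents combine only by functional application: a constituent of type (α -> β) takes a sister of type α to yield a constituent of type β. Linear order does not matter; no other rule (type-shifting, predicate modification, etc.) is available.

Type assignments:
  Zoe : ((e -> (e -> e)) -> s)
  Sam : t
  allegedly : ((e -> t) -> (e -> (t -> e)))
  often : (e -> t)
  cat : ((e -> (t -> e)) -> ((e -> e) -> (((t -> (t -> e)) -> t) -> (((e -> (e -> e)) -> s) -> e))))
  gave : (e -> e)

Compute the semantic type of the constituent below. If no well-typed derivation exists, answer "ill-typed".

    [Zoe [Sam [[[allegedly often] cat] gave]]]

[allegedly often] — allegedly of type ((e -> t) -> (e -> (t -> e))) combines with often of type (e -> t): type (e -> (t -> e)).
[[allegedly often] cat] — cat of type ((e -> (t -> e)) -> ((e -> e) -> (((t -> (t -> e)) -> t) -> (((e -> (e -> e)) -> s) -> e)))) combines with [allegedly often] of type (e -> (t -> e)): type ((e -> e) -> (((t -> (t -> e)) -> t) -> (((e -> (e -> e)) -> s) -> e))).
[[[allegedly often] cat] gave] — [[allegedly often] cat] of type ((e -> e) -> (((t -> (t -> e)) -> t) -> (((e -> (e -> e)) -> s) -> e))) combines with gave of type (e -> e): type (((t -> (t -> e)) -> t) -> (((e -> (e -> e)) -> s) -> e)).
[Sam [[[allegedly often] cat] gave]]: t with (((t -> (t -> e)) -> t) -> (((e -> (e -> e)) -> s) -> e)) — neither is a function whose domain matches the other; composition fails here.

ill-typed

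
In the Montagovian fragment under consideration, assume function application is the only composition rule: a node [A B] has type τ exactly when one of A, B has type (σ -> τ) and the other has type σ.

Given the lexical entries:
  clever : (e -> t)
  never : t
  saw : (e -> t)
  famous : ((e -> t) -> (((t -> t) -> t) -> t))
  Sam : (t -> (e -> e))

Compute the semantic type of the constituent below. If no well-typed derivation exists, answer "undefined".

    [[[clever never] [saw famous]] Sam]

[clever never]: (e -> t) and t cannot combine by function application — type clash.

undefined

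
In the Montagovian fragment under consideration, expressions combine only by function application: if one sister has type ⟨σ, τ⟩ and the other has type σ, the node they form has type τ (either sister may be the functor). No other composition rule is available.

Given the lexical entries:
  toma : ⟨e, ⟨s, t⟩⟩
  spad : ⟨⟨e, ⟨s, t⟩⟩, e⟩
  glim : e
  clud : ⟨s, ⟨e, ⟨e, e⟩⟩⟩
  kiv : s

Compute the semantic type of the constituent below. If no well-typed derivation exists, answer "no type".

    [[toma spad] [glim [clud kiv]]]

[toma spad]: ⟨⟨e, ⟨s, t⟩⟩, e⟩ applied to ⟨e, ⟨s, t⟩⟩ yields e.
[clud kiv]: ⟨s, ⟨e, ⟨e, e⟩⟩⟩ applied to s yields ⟨e, ⟨e, e⟩⟩.
[glim [clud kiv]]: ⟨e, ⟨e, e⟩⟩ applied to e yields ⟨e, e⟩.
[[toma spad] [glim [clud kiv]]]: ⟨e, e⟩ applied to e yields e.

e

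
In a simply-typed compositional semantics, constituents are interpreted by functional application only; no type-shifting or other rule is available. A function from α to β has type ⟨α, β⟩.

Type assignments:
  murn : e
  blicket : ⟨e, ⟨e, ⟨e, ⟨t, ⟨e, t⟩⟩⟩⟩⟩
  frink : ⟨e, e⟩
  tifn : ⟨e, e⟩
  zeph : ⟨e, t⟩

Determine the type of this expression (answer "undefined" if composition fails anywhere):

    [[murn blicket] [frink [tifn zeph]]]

At [murn blicket], blicket : ⟨e, ⟨e, ⟨e, ⟨t, ⟨e, t⟩⟩⟩⟩⟩ takes murn : e, giving ⟨e, ⟨e, ⟨t, ⟨e, t⟩⟩⟩⟩.
[tifn zeph]: ⟨e, e⟩ with ⟨e, t⟩ — neither is a function whose domain matches the other; composition fails here.

undefined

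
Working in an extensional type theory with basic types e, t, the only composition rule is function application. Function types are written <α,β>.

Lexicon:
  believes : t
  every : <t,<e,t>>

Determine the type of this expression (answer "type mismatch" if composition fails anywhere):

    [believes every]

<e,t>

[believes every] — every of type <t,<e,t>> combines with believes of type t: type <e,t>.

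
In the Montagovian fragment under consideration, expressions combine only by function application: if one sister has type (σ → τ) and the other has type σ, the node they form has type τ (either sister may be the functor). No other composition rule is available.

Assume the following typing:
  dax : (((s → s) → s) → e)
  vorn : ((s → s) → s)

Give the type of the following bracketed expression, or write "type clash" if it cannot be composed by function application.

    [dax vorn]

e

[dax vorn] — dax of type (((s → s) → s) → e) combines with vorn of type ((s → s) → s): type e.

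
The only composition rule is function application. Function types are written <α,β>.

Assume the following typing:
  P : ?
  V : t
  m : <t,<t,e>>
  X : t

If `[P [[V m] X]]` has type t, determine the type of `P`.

At [P [[V m] X]] (required: t): [[V m] X] is e, which is not a function with range t; hence P is the functor — type <e,t>.

<e,t>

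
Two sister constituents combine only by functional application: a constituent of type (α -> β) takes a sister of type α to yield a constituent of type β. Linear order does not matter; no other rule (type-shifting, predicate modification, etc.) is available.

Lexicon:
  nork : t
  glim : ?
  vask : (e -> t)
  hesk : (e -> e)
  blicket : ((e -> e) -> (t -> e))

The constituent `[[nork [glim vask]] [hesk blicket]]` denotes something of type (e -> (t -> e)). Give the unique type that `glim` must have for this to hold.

((e -> t) -> (t -> ((t -> e) -> (e -> (t -> e)))))

[[nork [glim vask]] [hesk blicket]] is required to be (e -> (t -> e)). [hesk blicket] : (t -> e) cannot yield (e -> (t -> e)) as functor, so [nork [glim vask]] : ((t -> e) -> (e -> (t -> e))).
[nork [glim vask]] is required to be ((t -> e) -> (e -> (t -> e))). nork : t cannot yield ((t -> e) -> (e -> (t -> e))) as functor, so [glim vask] : (t -> ((t -> e) -> (e -> (t -> e)))).
[glim vask] is required to be (t -> ((t -> e) -> (e -> (t -> e)))). vask : (e -> t) cannot yield (t -> ((t -> e) -> (e -> (t -> e)))) as functor, so glim : ((e -> t) -> (t -> ((t -> e) -> (e -> (t -> e))))).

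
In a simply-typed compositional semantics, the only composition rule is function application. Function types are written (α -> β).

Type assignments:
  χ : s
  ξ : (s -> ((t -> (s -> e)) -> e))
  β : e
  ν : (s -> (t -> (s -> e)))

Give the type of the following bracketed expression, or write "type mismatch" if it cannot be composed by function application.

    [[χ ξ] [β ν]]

[χ ξ]: ξ is (s -> ((t -> (s -> e)) -> e)), χ is s; result ((t -> (s -> e)) -> e).
At [β ν]: neither e nor (s -> (t -> (s -> e))) can take the other as argument; the node is ill-typed.

type mismatch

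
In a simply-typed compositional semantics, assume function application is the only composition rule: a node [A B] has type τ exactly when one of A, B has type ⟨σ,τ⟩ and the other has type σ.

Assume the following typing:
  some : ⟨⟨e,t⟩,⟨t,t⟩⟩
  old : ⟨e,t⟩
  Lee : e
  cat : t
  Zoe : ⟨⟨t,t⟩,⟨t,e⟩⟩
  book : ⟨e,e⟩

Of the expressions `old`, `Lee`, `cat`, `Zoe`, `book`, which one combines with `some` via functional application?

old — combines: some : ⟨⟨e,t⟩,⟨t,t⟩⟩ takes old : ⟨e,t⟩ as argument, giving ⟨t,t⟩.
Lee : e — neither side's domain matches the other.
cat : t — neither side's domain matches the other.
Zoe : ⟨⟨t,t⟩,⟨t,e⟩⟩ — neither side's domain matches the other.
book : ⟨e,e⟩ — neither side's domain matches the other.

old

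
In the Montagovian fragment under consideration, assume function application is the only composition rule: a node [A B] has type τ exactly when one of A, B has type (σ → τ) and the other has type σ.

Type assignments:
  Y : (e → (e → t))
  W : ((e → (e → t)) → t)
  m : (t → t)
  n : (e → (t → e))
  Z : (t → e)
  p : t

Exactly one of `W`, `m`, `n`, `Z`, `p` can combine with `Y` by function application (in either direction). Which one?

W

W — combines: W : ((e → (e → t)) → t) takes Y : (e → (e → t)) as argument, giving t.
m : (t → t) — neither side's domain matches the other.
n : (e → (t → e)) — neither side's domain matches the other.
Z : (t → e) — neither side's domain matches the other.
p : t — neither side's domain matches the other.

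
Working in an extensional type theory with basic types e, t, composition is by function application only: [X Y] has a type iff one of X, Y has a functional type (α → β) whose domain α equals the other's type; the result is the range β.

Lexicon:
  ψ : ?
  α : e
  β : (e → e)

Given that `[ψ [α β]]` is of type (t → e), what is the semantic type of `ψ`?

At [ψ [α β]] (required: (t → e)): [α β] is e, which is not a function with range (t → e); hence ψ is the functor — type (e → (t → e)).

(e → (t → e))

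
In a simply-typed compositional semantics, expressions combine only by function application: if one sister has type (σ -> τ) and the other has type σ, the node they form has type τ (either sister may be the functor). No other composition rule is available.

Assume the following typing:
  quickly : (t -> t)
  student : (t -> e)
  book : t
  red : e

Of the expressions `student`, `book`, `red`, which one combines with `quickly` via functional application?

student : (t -> e) — quickly needs t; student needs t; neither fits.
book — combines: quickly : (t -> t) takes book : t as argument, giving t.
red : e — quickly needs t; red needs nothing (atomic); neither fits.

book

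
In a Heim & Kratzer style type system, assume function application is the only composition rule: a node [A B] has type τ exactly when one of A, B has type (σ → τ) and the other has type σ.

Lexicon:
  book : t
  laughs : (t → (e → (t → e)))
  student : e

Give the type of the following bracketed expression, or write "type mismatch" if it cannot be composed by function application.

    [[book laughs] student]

[book laughs]: functor laughs : (t → (e → (t → e))), argument book : t; result (e → (t → e)).
[[book laughs] student]: functor [book laughs] : (e → (t → e)), argument student : e; result (t → e).

(t → e)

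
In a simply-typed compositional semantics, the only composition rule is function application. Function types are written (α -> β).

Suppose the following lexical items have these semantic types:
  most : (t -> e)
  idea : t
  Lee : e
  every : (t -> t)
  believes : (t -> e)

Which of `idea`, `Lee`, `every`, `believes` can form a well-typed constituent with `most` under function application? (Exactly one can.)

idea

idea — combines: most : (t -> e) takes idea : t as argument, giving e.
Lee : e — neither side's domain matches the other.
every : (t -> t) — neither side's domain matches the other.
believes : (t -> e) — neither side's domain matches the other.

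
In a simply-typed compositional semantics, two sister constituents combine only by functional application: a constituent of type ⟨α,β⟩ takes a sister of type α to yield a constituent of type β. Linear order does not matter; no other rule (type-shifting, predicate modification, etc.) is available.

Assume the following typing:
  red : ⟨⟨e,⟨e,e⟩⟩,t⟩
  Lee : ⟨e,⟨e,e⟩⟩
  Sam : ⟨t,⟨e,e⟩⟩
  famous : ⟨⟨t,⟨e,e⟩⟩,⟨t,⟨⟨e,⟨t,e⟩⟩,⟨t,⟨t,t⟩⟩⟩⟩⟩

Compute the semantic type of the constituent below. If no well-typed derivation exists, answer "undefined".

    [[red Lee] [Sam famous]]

[red Lee]: functor red : ⟨⟨e,⟨e,e⟩⟩,t⟩, argument Lee : ⟨e,⟨e,e⟩⟩; result t.
[Sam famous]: functor famous : ⟨⟨t,⟨e,e⟩⟩,⟨t,⟨⟨e,⟨t,e⟩⟩,⟨t,⟨t,t⟩⟩⟩⟩⟩, argument Sam : ⟨t,⟨e,e⟩⟩; result ⟨t,⟨⟨e,⟨t,e⟩⟩,⟨t,⟨t,t⟩⟩⟩⟩.
[[red Lee] [Sam famous]]: functor [Sam famous] : ⟨t,⟨⟨e,⟨t,e⟩⟩,⟨t,⟨t,t⟩⟩⟩⟩, argument [red Lee] : t; result ⟨⟨e,⟨t,e⟩⟩,⟨t,⟨t,t⟩⟩⟩.

⟨⟨e,⟨t,e⟩⟩,⟨t,⟨t,t⟩⟩⟩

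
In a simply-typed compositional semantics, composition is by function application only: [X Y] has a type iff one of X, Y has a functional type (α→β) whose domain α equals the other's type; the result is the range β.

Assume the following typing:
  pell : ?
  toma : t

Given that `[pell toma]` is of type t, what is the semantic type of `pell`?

(t→t)

For [pell toma] to have type t with toma of type t, pell must be the function: pell : (t→t).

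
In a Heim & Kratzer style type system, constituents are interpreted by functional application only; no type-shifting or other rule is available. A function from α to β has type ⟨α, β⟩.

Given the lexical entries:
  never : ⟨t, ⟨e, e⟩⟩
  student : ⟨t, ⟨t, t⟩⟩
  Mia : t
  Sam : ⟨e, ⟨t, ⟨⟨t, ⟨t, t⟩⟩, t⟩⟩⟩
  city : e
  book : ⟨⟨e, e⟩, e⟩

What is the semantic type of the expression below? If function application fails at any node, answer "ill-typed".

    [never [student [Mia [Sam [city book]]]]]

ill-typed

[city book]: e and ⟨⟨e, e⟩, e⟩ cannot combine by function application — type clash.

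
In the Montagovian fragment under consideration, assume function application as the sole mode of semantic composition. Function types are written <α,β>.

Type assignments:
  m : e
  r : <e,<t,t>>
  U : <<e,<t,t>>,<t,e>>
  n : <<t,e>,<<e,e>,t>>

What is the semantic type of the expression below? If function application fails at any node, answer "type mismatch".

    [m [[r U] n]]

At [r U], U : <<e,<t,t>>,<t,e>> takes r : <e,<t,t>>, giving <t,e>.
At [[r U] n], n : <<t,e>,<<e,e>,t>> takes [r U] : <t,e>, giving <<e,e>,t>.
At [m [[r U] n]]: neither e nor <<e,e>,t> can take the other as argument; the node is ill-typed.

type mismatch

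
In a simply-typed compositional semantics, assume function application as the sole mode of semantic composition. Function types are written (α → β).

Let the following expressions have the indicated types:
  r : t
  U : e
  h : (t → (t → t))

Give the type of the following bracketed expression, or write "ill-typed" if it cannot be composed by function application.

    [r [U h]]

ill-typed

[U h]: e and (t → (t → t)) cannot combine by function application — type clash.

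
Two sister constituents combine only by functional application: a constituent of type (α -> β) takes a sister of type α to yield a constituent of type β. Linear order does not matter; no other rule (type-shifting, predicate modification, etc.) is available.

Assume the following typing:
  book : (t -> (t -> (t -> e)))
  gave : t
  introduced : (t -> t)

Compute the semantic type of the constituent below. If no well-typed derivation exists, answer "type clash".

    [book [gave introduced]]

(t -> (t -> e))

At [gave introduced], introduced : (t -> t) takes gave : t, giving t.
At [book [gave introduced]], book : (t -> (t -> (t -> e))) takes [gave introduced] : t, giving (t -> (t -> e)).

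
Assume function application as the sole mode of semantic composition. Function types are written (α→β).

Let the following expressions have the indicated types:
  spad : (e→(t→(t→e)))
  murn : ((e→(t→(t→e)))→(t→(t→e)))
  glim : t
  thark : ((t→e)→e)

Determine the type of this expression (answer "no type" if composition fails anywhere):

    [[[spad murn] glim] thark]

e

[spad murn]: functor murn : ((e→(t→(t→e)))→(t→(t→e))), argument spad : (e→(t→(t→e))); result (t→(t→e)).
[[spad murn] glim]: functor [spad murn] : (t→(t→e)), argument glim : t; result (t→e).
[[[spad murn] glim] thark]: functor thark : ((t→e)→e), argument [[spad murn] glim] : (t→e); result e.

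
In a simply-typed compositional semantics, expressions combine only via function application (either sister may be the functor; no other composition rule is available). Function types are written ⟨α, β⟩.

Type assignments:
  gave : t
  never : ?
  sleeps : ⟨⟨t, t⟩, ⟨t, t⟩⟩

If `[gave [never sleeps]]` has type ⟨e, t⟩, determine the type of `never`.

[gave [never sleeps]] is required to be ⟨e, t⟩. gave : t cannot yield ⟨e, t⟩ as functor, so [never sleeps] : ⟨t, ⟨e, t⟩⟩.
[never sleeps] is required to be ⟨t, ⟨e, t⟩⟩. sleeps : ⟨⟨t, t⟩, ⟨t, t⟩⟩ cannot yield ⟨t, ⟨e, t⟩⟩ as functor, so never : ⟨⟨⟨t, t⟩, ⟨t, t⟩⟩, ⟨t, ⟨e, t⟩⟩⟩.

⟨⟨⟨t, t⟩, ⟨t, t⟩⟩, ⟨t, ⟨e, t⟩⟩⟩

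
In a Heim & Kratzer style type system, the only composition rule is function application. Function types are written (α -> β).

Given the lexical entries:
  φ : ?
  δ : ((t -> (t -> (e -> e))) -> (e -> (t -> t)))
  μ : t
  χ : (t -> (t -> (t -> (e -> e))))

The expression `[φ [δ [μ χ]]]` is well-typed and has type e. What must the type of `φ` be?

[φ [δ [μ χ]]] is required to be e. [δ [μ χ]] : (e -> (t -> t)) cannot yield e as functor, so φ : ((e -> (t -> t)) -> e).

((e -> (t -> t)) -> e)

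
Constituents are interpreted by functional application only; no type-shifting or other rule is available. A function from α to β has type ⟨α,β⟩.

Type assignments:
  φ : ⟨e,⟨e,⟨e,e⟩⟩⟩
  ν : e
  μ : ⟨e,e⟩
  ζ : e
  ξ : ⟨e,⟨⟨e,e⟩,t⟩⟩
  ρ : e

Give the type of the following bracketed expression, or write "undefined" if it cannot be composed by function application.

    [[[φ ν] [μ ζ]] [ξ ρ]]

[φ ν]: φ is ⟨e,⟨e,⟨e,e⟩⟩⟩, ν is e; result ⟨e,⟨e,e⟩⟩.
[μ ζ]: μ is ⟨e,e⟩, ζ is e; result e.
[[φ ν] [μ ζ]]: [φ ν] is ⟨e,⟨e,e⟩⟩, [μ ζ] is e; result ⟨e,e⟩.
[ξ ρ]: ξ is ⟨e,⟨⟨e,e⟩,t⟩⟩, ρ is e; result ⟨⟨e,e⟩,t⟩.
[[[φ ν] [μ ζ]] [ξ ρ]]: [ξ ρ] is ⟨⟨e,e⟩,t⟩, [[φ ν] [μ ζ]] is ⟨e,e⟩; result t.

t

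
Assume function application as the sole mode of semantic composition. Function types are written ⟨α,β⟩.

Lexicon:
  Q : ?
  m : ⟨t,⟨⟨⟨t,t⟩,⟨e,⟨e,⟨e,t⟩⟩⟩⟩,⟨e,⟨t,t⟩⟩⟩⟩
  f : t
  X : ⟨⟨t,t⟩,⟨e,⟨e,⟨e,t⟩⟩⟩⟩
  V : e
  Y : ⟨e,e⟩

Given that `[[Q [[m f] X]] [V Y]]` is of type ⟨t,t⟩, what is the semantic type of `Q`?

At [[Q [[m f] X]] [V Y]] (required: ⟨t,t⟩): [V Y] is e, which is not a function with range ⟨t,t⟩; hence [Q [[m f] X]] is the functor — type ⟨e,⟨t,t⟩⟩.
At [Q [[m f] X]] (required: ⟨e,⟨t,t⟩⟩): [[m f] X] is ⟨e,⟨t,t⟩⟩, which is not a function with range ⟨e,⟨t,t⟩⟩; hence Q is the functor — type ⟨⟨e,⟨t,t⟩⟩,⟨e,⟨t,t⟩⟩⟩.

⟨⟨e,⟨t,t⟩⟩,⟨e,⟨t,t⟩⟩⟩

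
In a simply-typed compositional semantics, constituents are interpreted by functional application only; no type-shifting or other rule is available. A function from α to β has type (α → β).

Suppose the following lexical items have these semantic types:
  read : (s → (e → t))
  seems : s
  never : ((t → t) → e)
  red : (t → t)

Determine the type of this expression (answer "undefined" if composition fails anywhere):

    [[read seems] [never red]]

[read seems]: read is (s → (e → t)), seems is s; result (e → t).
[never red]: never is ((t → t) → e), red is (t → t); result e.
[[read seems] [never red]]: [read seems] is (e → t), [never red] is e; result t.

t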